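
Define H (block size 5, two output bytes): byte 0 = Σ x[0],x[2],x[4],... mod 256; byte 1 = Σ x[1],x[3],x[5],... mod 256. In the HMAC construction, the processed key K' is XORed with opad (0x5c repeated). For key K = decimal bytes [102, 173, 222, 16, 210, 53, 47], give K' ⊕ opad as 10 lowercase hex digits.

Key decimal bytes [102, 173, 222, 16, 210, 53, 47] = 66 ad de 10 d2 35 2f is 7 bytes > B = 5, so hash it first: H(key) = 45 f2, then zero-pad to 5 bytes: K' = 45 f2 00 00 00.
XOR each byte with 0x5c: 45⊕5c=19, f2⊕5c=ae, 00⊕5c=5c, 00⊕5c=5c, 00⊕5c=5c.

19ae5c5c5c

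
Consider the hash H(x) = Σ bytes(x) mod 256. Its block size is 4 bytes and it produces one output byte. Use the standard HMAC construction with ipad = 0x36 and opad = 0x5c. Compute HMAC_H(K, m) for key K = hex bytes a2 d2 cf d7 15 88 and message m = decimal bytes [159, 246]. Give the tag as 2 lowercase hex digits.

b7

Key hex bytes a2 d2 cf d7 15 88 is 6 bytes > B = 4, so hash it first: H(key) = b7, then zero-pad to 4 bytes: K' = b7 00 00 00.
K' ⊕ ipad = 81 36 36 36.  K' ⊕ opad = eb 5c 5c 5c.
Inner input = (K'⊕ipad) ∥ m = 81 36 36 36 ∥ 9f f6.
Inner hash: sum = 129+54+54+54+159+246 = 696; mod 256 = 184 → b8.
Outer input = (K'⊕opad) ∥ inner = eb 5c 5c 5c ∥ b8.
Outer hash (tag): sum = 235+92+92+92+184 = 695; mod 256 = 183 → b7.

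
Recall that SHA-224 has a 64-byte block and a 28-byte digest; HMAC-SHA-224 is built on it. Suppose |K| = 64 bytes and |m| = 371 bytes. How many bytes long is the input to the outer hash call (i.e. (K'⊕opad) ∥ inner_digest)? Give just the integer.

92

Key is 64 ≤ 64 bytes, zero-padded: |K'| = 64.
Outer input = (K'⊕opad) ∥ H(inner) → 64 + 28 = 92 bytes.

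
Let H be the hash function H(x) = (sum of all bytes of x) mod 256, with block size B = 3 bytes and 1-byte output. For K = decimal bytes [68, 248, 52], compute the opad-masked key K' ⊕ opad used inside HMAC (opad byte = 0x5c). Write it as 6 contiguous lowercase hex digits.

18a468

Key decimal bytes [68, 248, 52] = 44 f8 34 is exactly B = 3 bytes: K' = 44 f8 34.
XOR each byte with 0x5c: 44⊕5c=18, f8⊕5c=a4, 34⊕5c=68.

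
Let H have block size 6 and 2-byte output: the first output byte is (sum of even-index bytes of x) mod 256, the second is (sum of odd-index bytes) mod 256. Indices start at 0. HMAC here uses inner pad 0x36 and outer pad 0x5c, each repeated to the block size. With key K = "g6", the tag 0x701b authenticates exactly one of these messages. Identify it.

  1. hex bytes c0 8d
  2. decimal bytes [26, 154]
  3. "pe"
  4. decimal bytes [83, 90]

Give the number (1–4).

1

Key "g6" = 67 36 is 2 bytes ≤ B = 6; zero-pad to 6 bytes: K' = 67 36 00 00 00 00.
K' ⊕ ipad = 51 00 36 36 36 36; K' ⊕ opad = 3b 6a 5c 5c 5c 5c.
m1: inner = H(51 00 36 36 36 36 c0 8d) = 7d f9; tag = H(3b 6a 5c 5c 5c 5c 7d f9) = 701b ← matches
m2: inner = H(51 00 36 36 36 36 1a 9a) = d7 06; tag = H(3b 6a 5c 5c 5c 5c d7 06) = ca28
m3: inner = H(51 00 36 36 36 36 70 65) = 2d d1; tag = H(3b 6a 5c 5c 5c 5c 2d d1) = 20f3
m4: inner = H(51 00 36 36 36 36 53 5a) = 10 c6; tag = H(3b 6a 5c 5c 5c 5c 10 c6) = 03e8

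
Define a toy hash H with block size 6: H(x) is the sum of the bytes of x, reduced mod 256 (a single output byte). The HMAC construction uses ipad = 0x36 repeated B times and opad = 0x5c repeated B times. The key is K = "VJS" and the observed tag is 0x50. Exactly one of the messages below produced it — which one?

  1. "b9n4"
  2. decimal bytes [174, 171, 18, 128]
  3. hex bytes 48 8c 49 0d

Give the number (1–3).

3

Key "VJS" = 56 4a 53 is 3 bytes ≤ B = 6; zero-pad to 6 bytes: K' = 56 4a 53 00 00 00.
K' ⊕ ipad = 60 7c 65 36 36 36; K' ⊕ opad = 0a 16 0f 5c 5c 5c.
m1: inner = H(60 7c 65 36 36 36 62 39 6e 34) = 20; tag = H(0a 16 0f 5c 5c 5c 20) = 63
m2: inner = H(60 7c 65 36 36 36 ae ab 12 80) = ce; tag = H(0a 16 0f 5c 5c 5c ce) = 11
m3: inner = H(60 7c 65 36 36 36 48 8c 49 0d) = 0d; tag = H(0a 16 0f 5c 5c 5c 0d) = 50 ← matches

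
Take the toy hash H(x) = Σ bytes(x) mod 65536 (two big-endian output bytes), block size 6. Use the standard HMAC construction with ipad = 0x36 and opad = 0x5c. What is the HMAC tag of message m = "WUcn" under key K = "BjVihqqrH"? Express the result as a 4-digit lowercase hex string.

02e7

Key "BjVihqqrH" = 42 6a 56 69 68 71 71 72 48 is 9 bytes > B = 6, so hash it first: H(key) = 03 6f, then zero-pad to 6 bytes: K' = 03 6f 00 00 00 00.
K' ⊕ ipad = 35 59 36 36 36 36.  K' ⊕ opad = 5f 33 5c 5c 5c 5c.
Inner input = (K'⊕ipad) ∥ m = 35 59 36 36 36 36 ∥ 57 55 63 6e.
Inner hash: sum = 53+89+54+54+54+54+87+85+99+110 = 739 → 02 e3.
Outer input = (K'⊕opad) ∥ inner = 5f 33 5c 5c 5c 5c ∥ 02 e3.
Outer hash (tag): sum = 95+51+92+92+92+92+2+227 = 743 → 02 e7.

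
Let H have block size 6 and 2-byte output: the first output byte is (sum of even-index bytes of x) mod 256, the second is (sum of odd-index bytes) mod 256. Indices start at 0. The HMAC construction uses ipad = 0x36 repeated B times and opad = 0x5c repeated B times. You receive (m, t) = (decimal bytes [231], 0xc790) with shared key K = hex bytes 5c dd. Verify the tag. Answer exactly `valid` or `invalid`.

Key hex bytes 5c dd is 2 bytes ≤ B = 6; zero-pad to 6 bytes: K' = 5c dd 00 00 00 00.
K' ⊕ ipad = 6a eb 36 36 36 36; K' ⊕ opad = 00 81 5c 5c 5c 5c.
Inner hash: even-index sum = 445 mod 256 = 189; odd-index sum = 343 mod 256 = 87 → bd 57.
Outer hash (recomputed tag): even-index sum = 373 mod 256 = 117; odd-index sum = 400 mod 256 = 144 → 75 90.
Recomputed tag = 7590; claimed = c790 → mismatch.

invalid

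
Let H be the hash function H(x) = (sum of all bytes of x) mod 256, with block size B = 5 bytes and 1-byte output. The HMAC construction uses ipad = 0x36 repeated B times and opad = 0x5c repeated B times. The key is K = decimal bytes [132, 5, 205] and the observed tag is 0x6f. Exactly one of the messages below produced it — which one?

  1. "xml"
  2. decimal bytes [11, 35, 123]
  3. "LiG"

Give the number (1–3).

2

Key decimal bytes [132, 5, 205] = 84 05 cd is 3 bytes ≤ B = 5; zero-pad to 5 bytes: K' = 84 05 cd 00 00.
K' ⊕ ipad = b2 33 fb 36 36; K' ⊕ opad = d8 59 91 5c 5c.
m1: inner = H(b2 33 fb 36 36 78 6d 6c) = 9d; tag = H(d8 59 91 5c 5c 9d) = 17
m2: inner = H(b2 33 fb 36 36 0b 23 7b) = f5; tag = H(d8 59 91 5c 5c f5) = 6f ← matches
m3: inner = H(b2 33 fb 36 36 4c 69 47) = 48; tag = H(d8 59 91 5c 5c 48) = c2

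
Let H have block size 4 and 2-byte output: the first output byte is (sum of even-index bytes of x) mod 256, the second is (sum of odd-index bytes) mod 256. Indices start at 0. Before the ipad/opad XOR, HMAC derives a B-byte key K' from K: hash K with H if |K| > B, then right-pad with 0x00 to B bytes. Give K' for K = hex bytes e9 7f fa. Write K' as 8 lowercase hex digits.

e97ffa00

Key hex bytes e9 7f fa is 3 bytes ≤ B = 4; zero-pad to 4 bytes: K' = e9 7f fa 00.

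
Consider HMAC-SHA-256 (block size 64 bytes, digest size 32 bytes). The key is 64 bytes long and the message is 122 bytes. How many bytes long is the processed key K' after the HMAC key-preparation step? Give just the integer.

64

Key is 64 ≤ 64 bytes, zero-padded: |K'| = 64.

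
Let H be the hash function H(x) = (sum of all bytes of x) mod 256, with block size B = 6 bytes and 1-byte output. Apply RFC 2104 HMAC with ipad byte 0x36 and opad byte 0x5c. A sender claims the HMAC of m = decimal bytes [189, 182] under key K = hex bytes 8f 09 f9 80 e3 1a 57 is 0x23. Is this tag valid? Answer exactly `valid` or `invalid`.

invalid

Key hex bytes 8f 09 f9 80 e3 1a 57 is 7 bytes > B = 6, so hash it first: H(key) = 65, then zero-pad to 6 bytes: K' = 65 00 00 00 00 00.
K' ⊕ ipad = 53 36 36 36 36 36; K' ⊕ opad = 39 5c 5c 5c 5c 5c.
Inner hash: sum = 83+54+54+54+54+54+189+182 = 724; mod 256 = 212 → d4.
Outer hash (recomputed tag): sum = 57+92+92+92+92+92+212 = 729; mod 256 = 217 → d9.
Recomputed tag = d9; claimed = 23 → mismatch.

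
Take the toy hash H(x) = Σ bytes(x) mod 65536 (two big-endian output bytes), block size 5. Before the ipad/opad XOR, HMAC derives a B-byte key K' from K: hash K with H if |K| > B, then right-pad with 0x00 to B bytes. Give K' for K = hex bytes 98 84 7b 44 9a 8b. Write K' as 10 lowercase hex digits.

0300000000

|K| = 6 > B = 5, so first hash the key.
H(K): sum = 152+132+123+68+154+139 = 768 → 03 00.
Zero-pad H(K) = 03 00 to 5 bytes: K' = 03 00 00 00 00.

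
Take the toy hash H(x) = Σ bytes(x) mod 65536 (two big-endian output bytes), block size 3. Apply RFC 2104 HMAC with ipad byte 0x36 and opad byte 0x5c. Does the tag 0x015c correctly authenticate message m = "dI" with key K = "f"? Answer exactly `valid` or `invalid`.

valid

Key "f" = 66 is 1 byte ≤ B = 3; zero-pad to 3 bytes: K' = 66 00 00.
K' ⊕ ipad = 50 36 36; K' ⊕ opad = 3a 5c 5c.
Inner hash: sum = 80+54+54+100+73 = 361 → 01 69.
Outer hash (recomputed tag): sum = 58+92+92+1+105 = 348 → 01 5c.
Recomputed tag = 015c; claimed = 015c → match.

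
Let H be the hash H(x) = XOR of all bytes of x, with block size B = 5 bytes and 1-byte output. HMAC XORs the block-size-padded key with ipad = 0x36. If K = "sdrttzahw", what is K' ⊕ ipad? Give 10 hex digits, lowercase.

5736363636

Key "sdrttzahw" = 73 64 72 74 74 7a 61 68 77 is 9 bytes > B = 5, so hash it first: H(key) = 61, then zero-pad to 5 bytes: K' = 61 00 00 00 00.
XOR each byte with 0x36: 61⊕36=57, 00⊕36=36, 00⊕36=36, 00⊕36=36, 00⊕36=36.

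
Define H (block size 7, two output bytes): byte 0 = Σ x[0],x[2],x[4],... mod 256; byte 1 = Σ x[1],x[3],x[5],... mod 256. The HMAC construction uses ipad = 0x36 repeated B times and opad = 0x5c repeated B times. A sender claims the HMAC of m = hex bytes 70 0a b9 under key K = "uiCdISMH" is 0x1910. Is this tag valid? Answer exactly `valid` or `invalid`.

Key "uiCdISMH" = 75 69 43 64 49 53 4d 48 is 8 bytes > B = 7, so hash it first: H(key) = 4e 68, then zero-pad to 7 bytes: K' = 4e 68 00 00 00 00 00.
K' ⊕ ipad = 78 5e 36 36 36 36 36; K' ⊕ opad = 12 34 5c 5c 5c 5c 5c.
Inner hash: even-index sum = 292 mod 256 = 36; odd-index sum = 499 mod 256 = 243 → 24 f3.
Outer hash (recomputed tag): even-index sum = 537 mod 256 = 25; odd-index sum = 272 mod 256 = 16 → 19 10.
Recomputed tag = 1910; claimed = 1910 → match.

valid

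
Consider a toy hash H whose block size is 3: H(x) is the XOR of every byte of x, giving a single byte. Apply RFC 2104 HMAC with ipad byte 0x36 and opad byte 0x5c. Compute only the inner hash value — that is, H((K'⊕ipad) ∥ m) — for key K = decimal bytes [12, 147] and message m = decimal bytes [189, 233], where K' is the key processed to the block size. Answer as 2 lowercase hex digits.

fd

Key decimal bytes [12, 147] = 0c 93 is 2 bytes ≤ B = 3; zero-pad to 3 bytes: K' = 0c 93 00.
K' ⊕ ipad = 3a a5 36.
Inner input = 3a a5 36 ∥ bd e9.
Inner hash: XOR 3a⊕a5⊕36⊕bd⊕e9 = fd.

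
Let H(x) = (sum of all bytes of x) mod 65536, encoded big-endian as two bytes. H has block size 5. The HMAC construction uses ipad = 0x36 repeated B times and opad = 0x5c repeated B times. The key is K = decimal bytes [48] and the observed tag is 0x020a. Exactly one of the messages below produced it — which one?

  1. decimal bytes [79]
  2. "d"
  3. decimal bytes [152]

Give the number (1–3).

Key decimal bytes [48] = 30 is 1 byte ≤ B = 5; zero-pad to 5 bytes: K' = 30 00 00 00 00.
K' ⊕ ipad = 06 36 36 36 36; K' ⊕ opad = 6c 5c 5c 5c 5c.
m1: inner = H(06 36 36 36 36 4f) = 01 2d; tag = H(6c 5c 5c 5c 5c 01 2d) = 020a ← matches
m2: inner = H(06 36 36 36 36 64) = 01 42; tag = H(6c 5c 5c 5c 5c 01 42) = 021f
m3: inner = H(06 36 36 36 36 98) = 01 76; tag = H(6c 5c 5c 5c 5c 01 76) = 0253

1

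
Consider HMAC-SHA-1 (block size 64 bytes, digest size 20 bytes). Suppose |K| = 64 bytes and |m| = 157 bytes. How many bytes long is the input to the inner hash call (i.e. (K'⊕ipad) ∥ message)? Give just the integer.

Key is 64 ≤ 64 bytes, zero-padded: |K'| = 64.
Inner input = (K'⊕ipad) ∥ m → 64 + 157 = 221 bytes.

221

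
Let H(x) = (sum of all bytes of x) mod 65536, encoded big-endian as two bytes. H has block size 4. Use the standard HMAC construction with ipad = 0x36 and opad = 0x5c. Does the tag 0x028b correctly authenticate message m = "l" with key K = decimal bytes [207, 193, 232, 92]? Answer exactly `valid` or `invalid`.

Key decimal bytes [207, 193, 232, 92] = cf c1 e8 5c is exactly B = 4 bytes: K' = cf c1 e8 5c.
K' ⊕ ipad = f9 f7 de 6a; K' ⊕ opad = 93 9d b4 00.
Inner hash: sum = 249+247+222+106+108 = 932 → 03 a4.
Outer hash (recomputed tag): sum = 147+157+180+0+3+164 = 651 → 02 8b.
Recomputed tag = 028b; claimed = 028b → match.

valid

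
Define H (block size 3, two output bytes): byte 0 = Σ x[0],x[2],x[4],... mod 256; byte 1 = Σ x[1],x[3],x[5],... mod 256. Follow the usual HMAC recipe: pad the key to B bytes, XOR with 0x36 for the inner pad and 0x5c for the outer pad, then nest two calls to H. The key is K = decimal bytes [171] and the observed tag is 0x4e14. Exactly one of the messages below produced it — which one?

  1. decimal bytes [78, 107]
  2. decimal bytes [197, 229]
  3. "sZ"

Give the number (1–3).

2

Key decimal bytes [171] = ab is 1 byte ≤ B = 3; zero-pad to 3 bytes: K' = ab 00 00.
K' ⊕ ipad = 9d 36 36; K' ⊕ opad = f7 5c 5c.
m1: inner = H(9d 36 36 4e 6b) = 3e 84; tag = H(f7 5c 5c 3e 84) = d79a
m2: inner = H(9d 36 36 c5 e5) = b8 fb; tag = H(f7 5c 5c b8 fb) = 4e14 ← matches
m3: inner = H(9d 36 36 73 5a) = 2d a9; tag = H(f7 5c 5c 2d a9) = fc89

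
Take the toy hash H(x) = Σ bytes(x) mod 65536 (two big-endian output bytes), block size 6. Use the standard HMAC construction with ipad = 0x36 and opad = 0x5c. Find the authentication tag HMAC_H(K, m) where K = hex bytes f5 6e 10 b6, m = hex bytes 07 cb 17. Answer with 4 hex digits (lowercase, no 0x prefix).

Key hex bytes f5 6e 10 b6 is 4 bytes ≤ B = 6; zero-pad to 6 bytes: K' = f5 6e 10 b6 00 00.
K' ⊕ ipad = c3 58 26 80 36 36.  K' ⊕ opad = a9 32 4c ea 5c 5c.
Inner input = (K'⊕ipad) ∥ m = c3 58 26 80 36 36 ∥ 07 cb 17.
Inner hash: sum = 195+88+38+128+54+54+7+203+23 = 790 → 03 16.
Outer input = (K'⊕opad) ∥ inner = a9 32 4c ea 5c 5c ∥ 03 16.
Outer hash (tag): sum = 169+50+76+234+92+92+3+22 = 738 → 02 e2.

02e2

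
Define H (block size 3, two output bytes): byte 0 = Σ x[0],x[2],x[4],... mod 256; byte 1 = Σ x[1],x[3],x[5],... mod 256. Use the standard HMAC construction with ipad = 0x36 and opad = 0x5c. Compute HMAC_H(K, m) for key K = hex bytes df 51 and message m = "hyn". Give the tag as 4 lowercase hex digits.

1ca5

Key hex bytes df 51 is 2 bytes ≤ B = 3; zero-pad to 3 bytes: K' = df 51 00.
K' ⊕ ipad = e9 67 36.  K' ⊕ opad = 83 0d 5c.
Inner input = (K'⊕ipad) ∥ m = e9 67 36 ∥ 68 79 6e.
Inner hash: even-index sum = 408 mod 256 = 152; odd-index sum = 317 mod 256 = 61 → 98 3d.
Outer input = (K'⊕opad) ∥ inner = 83 0d 5c ∥ 98 3d.
Outer hash (tag): even-index sum = 284 mod 256 = 28; odd-index sum = 165 mod 256 = 165 → 1c a5.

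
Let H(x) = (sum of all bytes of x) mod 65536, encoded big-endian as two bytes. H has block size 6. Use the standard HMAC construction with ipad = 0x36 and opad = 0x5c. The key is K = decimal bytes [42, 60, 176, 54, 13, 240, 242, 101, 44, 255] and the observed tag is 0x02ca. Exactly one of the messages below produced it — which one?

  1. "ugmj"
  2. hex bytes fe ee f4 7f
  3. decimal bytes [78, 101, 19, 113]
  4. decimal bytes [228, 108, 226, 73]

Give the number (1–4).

2

Key decimal bytes [42, 60, 176, 54, 13, 240, 242, 101, 44, 255] = 2a 3c b0 36 0d f0 f2 65 2c ff is 10 bytes > B = 6, so hash it first: H(key) = 04 cb, then zero-pad to 6 bytes: K' = 04 cb 00 00 00 00.
K' ⊕ ipad = 32 fd 36 36 36 36; K' ⊕ opad = 58 97 5c 5c 5c 5c.
m1: inner = H(32 fd 36 36 36 36 75 67 6d 6a) = 03 ba; tag = H(58 97 5c 5c 5c 5c 03 ba) = 031c
m2: inner = H(32 fd 36 36 36 36 fe ee f4 7f) = 05 66; tag = H(58 97 5c 5c 5c 5c 05 66) = 02ca ← matches
m3: inner = H(32 fd 36 36 36 36 4e 65 13 71) = 03 3e; tag = H(58 97 5c 5c 5c 5c 03 3e) = 02a0
m4: inner = H(32 fd 36 36 36 36 e4 6c e2 49) = 04 82; tag = H(58 97 5c 5c 5c 5c 04 82) = 02e5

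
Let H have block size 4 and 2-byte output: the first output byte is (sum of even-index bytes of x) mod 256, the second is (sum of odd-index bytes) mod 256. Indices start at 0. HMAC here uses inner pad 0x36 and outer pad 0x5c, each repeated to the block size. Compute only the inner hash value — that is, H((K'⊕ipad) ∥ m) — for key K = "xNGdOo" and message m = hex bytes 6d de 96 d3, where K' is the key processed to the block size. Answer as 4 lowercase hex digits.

71fe

Key "xNGdOo" = 78 4e 47 64 4f 6f is 6 bytes > B = 4, so hash it first: H(key) = 0e 21, then zero-pad to 4 bytes: K' = 0e 21 00 00.
K' ⊕ ipad = 38 17 36 36.
Inner input = 38 17 36 36 ∥ 6d de 96 d3.
Inner hash: even-index sum = 369 mod 256 = 113; odd-index sum = 510 mod 256 = 254 → 71 fe.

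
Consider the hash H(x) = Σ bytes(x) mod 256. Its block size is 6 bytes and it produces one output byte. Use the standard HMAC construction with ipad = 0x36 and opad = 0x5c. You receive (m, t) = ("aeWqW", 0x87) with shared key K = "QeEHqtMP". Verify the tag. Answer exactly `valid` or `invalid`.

invalid

Key "QeEHqtMP" = 51 65 45 48 71 74 4d 50 is 8 bytes > B = 6, so hash it first: H(key) = c5, then zero-pad to 6 bytes: K' = c5 00 00 00 00 00.
K' ⊕ ipad = f3 36 36 36 36 36; K' ⊕ opad = 99 5c 5c 5c 5c 5c.
Inner hash: sum = 243+54+54+54+54+54+97+101+87+113+87 = 998; mod 256 = 230 → e6.
Outer hash (recomputed tag): sum = 153+92+92+92+92+92+230 = 843; mod 256 = 75 → 4b.
Recomputed tag = 4b; claimed = 87 → mismatch.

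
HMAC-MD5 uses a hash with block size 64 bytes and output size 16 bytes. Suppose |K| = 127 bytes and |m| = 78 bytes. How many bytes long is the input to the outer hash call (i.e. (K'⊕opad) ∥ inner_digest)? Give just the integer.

80

Key is 127 > 64 bytes, so it is hashed to 16 bytes then zero-padded to 64: |K'| = 64.
Outer input = (K'⊕opad) ∥ H(inner) → 64 + 16 = 80 bytes.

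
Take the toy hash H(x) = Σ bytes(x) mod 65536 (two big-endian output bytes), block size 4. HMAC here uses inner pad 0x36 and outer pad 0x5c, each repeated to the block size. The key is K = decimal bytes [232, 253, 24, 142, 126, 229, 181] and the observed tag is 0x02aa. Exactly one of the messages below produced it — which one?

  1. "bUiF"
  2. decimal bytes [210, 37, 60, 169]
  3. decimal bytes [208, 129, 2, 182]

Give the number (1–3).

Key decimal bytes [232, 253, 24, 142, 126, 229, 181] = e8 fd 18 8e 7e e5 b5 is 7 bytes > B = 4, so hash it first: H(key) = 04 a3, then zero-pad to 4 bytes: K' = 04 a3 00 00.
K' ⊕ ipad = 32 95 36 36; K' ⊕ opad = 58 ff 5c 5c.
m1: inner = H(32 95 36 36 62 55 69 46) = 02 99; tag = H(58 ff 5c 5c 02 99) = 02aa ← matches
m2: inner = H(32 95 36 36 d2 25 3c a9) = 03 0f; tag = H(58 ff 5c 5c 03 0f) = 0221
m3: inner = H(32 95 36 36 d0 81 02 b6) = 03 3c; tag = H(58 ff 5c 5c 03 3c) = 024e

1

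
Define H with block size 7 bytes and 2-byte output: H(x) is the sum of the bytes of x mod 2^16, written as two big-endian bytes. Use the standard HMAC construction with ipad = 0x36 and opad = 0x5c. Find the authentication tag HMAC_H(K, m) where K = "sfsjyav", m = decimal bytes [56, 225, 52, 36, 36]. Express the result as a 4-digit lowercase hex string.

020e

Key "sfsjyav" = 73 66 73 6a 79 61 76 is exactly B = 7 bytes: K' = 73 66 73 6a 79 61 76.
K' ⊕ ipad = 45 50 45 5c 4f 57 40.  K' ⊕ opad = 2f 3a 2f 36 25 3d 2a.
Inner input = (K'⊕ipad) ∥ m = 45 50 45 5c 4f 57 40 ∥ 38 e1 34 24 24.
Inner hash: sum = 69+80+69+92+79+87+64+56+225+52+36+36 = 945 → 03 b1.
Outer input = (K'⊕opad) ∥ inner = 2f 3a 2f 36 25 3d 2a ∥ 03 b1.
Outer hash (tag): sum = 47+58+47+54+37+61+42+3+177 = 526 → 02 0e.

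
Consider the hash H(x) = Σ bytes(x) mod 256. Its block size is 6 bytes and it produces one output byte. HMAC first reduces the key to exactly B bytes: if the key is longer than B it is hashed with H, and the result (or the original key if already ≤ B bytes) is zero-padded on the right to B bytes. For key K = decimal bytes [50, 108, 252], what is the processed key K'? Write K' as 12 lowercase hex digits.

326cfc000000

Key decimal bytes [50, 108, 252] = 32 6c fc is 3 bytes ≤ B = 6; zero-pad to 6 bytes: K' = 32 6c fc 00 00 00.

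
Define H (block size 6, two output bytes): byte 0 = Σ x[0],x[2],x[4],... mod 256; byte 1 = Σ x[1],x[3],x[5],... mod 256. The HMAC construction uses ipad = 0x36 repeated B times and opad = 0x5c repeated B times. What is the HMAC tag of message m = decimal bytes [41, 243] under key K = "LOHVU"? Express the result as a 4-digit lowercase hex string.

b17b

Key "LOHVU" = 4c 4f 48 56 55 is 5 bytes ≤ B = 6; zero-pad to 6 bytes: K' = 4c 4f 48 56 55 00.
K' ⊕ ipad = 7a 79 7e 60 63 36.  K' ⊕ opad = 10 13 14 0a 09 5c.
Inner input = (K'⊕ipad) ∥ m = 7a 79 7e 60 63 36 ∥ 29 f3.
Inner hash: even-index sum = 388 mod 256 = 132; odd-index sum = 514 mod 256 = 2 → 84 02.
Outer input = (K'⊕opad) ∥ inner = 10 13 14 0a 09 5c ∥ 84 02.
Outer hash (tag): even-index sum = 177 mod 256 = 177; odd-index sum = 123 mod 256 = 123 → b1 7b.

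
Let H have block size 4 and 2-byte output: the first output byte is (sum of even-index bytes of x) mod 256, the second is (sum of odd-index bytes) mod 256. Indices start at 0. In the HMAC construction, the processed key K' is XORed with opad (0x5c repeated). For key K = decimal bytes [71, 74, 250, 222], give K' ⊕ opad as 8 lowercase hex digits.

1b16a682

Key decimal bytes [71, 74, 250, 222] = 47 4a fa de is exactly B = 4 bytes: K' = 47 4a fa de.
XOR each byte with 0x5c: 47⊕5c=1b, 4a⊕5c=16, fa⊕5c=a6, de⊕5c=82.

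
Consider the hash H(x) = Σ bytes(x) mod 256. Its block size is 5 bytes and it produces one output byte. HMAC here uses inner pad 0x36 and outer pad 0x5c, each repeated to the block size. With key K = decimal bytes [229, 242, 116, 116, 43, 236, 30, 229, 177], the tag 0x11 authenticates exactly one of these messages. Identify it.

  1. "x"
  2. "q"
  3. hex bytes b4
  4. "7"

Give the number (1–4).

Key decimal bytes [229, 242, 116, 116, 43, 236, 30, 229, 177] = e5 f2 74 74 2b ec 1e e5 b1 is 9 bytes > B = 5, so hash it first: H(key) = 8a, then zero-pad to 5 bytes: K' = 8a 00 00 00 00.
K' ⊕ ipad = bc 36 36 36 36; K' ⊕ opad = d6 5c 5c 5c 5c.
m1: inner = H(bc 36 36 36 36 78) = 0c; tag = H(d6 5c 5c 5c 5c 0c) = 52
m2: inner = H(bc 36 36 36 36 71) = 05; tag = H(d6 5c 5c 5c 5c 05) = 4b
m3: inner = H(bc 36 36 36 36 b4) = 48; tag = H(d6 5c 5c 5c 5c 48) = 8e
m4: inner = H(bc 36 36 36 36 37) = cb; tag = H(d6 5c 5c 5c 5c cb) = 11 ← matches

4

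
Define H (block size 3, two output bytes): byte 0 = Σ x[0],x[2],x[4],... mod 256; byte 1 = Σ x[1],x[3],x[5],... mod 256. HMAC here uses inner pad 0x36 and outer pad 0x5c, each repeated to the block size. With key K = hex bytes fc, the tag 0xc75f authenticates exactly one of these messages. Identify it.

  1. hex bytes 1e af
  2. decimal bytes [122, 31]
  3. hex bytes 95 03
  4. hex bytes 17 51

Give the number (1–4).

3

Key hex bytes fc is 1 byte ≤ B = 3; zero-pad to 3 bytes: K' = fc 00 00.
K' ⊕ ipad = ca 36 36; K' ⊕ opad = a0 5c 5c.
m1: inner = H(ca 36 36 1e af) = af 54; tag = H(a0 5c 5c af 54) = 500b
m2: inner = H(ca 36 36 7a 1f) = 1f b0; tag = H(a0 5c 5c 1f b0) = ac7b
m3: inner = H(ca 36 36 95 03) = 03 cb; tag = H(a0 5c 5c 03 cb) = c75f ← matches
m4: inner = H(ca 36 36 17 51) = 51 4d; tag = H(a0 5c 5c 51 4d) = 49ad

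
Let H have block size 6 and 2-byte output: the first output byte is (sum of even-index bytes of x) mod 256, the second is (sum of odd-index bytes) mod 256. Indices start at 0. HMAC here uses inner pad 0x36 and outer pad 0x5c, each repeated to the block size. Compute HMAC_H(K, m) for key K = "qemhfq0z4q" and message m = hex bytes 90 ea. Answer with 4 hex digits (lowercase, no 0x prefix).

Key "qemhfq0z4q" = 71 65 6d 68 66 71 30 7a 34 71 is 10 bytes > B = 6, so hash it first: H(key) = a8 29, then zero-pad to 6 bytes: K' = a8 29 00 00 00 00.
K' ⊕ ipad = 9e 1f 36 36 36 36.  K' ⊕ opad = f4 75 5c 5c 5c 5c.
Inner input = (K'⊕ipad) ∥ m = 9e 1f 36 36 36 36 ∥ 90 ea.
Inner hash: even-index sum = 410 mod 256 = 154; odd-index sum = 373 mod 256 = 117 → 9a 75.
Outer input = (K'⊕opad) ∥ inner = f4 75 5c 5c 5c 5c ∥ 9a 75.
Outer hash (tag): even-index sum = 582 mod 256 = 70; odd-index sum = 418 mod 256 = 162 → 46 a2.

46a2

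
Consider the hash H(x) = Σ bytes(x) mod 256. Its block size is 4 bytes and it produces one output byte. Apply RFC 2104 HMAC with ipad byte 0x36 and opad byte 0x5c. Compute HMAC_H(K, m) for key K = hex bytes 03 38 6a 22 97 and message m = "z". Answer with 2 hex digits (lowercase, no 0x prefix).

Key hex bytes 03 38 6a 22 97 is 5 bytes > B = 4, so hash it first: H(key) = 5e, then zero-pad to 4 bytes: K' = 5e 00 00 00.
K' ⊕ ipad = 68 36 36 36.  K' ⊕ opad = 02 5c 5c 5c.
Inner input = (K'⊕ipad) ∥ m = 68 36 36 36 ∥ 7a.
Inner hash: sum = 104+54+54+54+122 = 388; mod 256 = 132 → 84.
Outer input = (K'⊕opad) ∥ inner = 02 5c 5c 5c ∥ 84.
Outer hash (tag): sum = 2+92+92+92+132 = 410; mod 256 = 154 → 9a.

9a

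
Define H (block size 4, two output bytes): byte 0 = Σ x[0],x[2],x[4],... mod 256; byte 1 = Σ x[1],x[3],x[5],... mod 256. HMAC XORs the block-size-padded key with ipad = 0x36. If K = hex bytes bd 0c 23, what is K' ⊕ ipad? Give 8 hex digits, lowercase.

8b3a1536

Key hex bytes bd 0c 23 is 3 bytes ≤ B = 4; zero-pad to 4 bytes: K' = bd 0c 23 00.
XOR each byte with 0x36: bd⊕36=8b, 0c⊕36=3a, 23⊕36=15, 00⊕36=36.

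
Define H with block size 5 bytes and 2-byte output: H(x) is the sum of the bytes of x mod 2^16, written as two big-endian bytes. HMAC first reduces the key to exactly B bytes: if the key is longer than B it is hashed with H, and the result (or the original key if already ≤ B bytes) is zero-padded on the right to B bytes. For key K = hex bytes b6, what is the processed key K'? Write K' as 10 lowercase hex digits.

Key hex bytes b6 is 1 byte ≤ B = 5; zero-pad to 5 bytes: K' = b6 00 00 00 00.

b600000000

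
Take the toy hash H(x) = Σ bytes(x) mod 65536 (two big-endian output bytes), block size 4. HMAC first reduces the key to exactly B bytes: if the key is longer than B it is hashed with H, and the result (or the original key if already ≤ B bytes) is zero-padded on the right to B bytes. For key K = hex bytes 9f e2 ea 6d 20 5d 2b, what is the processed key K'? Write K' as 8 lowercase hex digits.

|K| = 7 > B = 4, so first hash the key.
H(K): sum = 159+226+234+109+32+93+43 = 896 → 03 80.
Zero-pad H(K) = 03 80 to 4 bytes: K' = 03 80 00 00.

03800000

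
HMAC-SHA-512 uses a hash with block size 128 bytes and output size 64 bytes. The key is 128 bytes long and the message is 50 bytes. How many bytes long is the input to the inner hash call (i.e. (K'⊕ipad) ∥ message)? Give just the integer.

178

Key is 128 ≤ 128 bytes, zero-padded: |K'| = 128.
Inner input = (K'⊕ipad) ∥ m → 128 + 50 = 178 bytes.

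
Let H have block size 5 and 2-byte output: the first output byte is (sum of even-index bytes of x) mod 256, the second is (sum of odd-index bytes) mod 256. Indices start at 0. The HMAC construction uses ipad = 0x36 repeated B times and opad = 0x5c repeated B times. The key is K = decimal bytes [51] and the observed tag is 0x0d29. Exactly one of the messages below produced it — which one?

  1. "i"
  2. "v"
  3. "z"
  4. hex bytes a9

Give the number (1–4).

3

Key decimal bytes [51] = 33 is 1 byte ≤ B = 5; zero-pad to 5 bytes: K' = 33 00 00 00 00.
K' ⊕ ipad = 05 36 36 36 36; K' ⊕ opad = 6f 5c 5c 5c 5c.
m1: inner = H(05 36 36 36 36 69) = 71 d5; tag = H(6f 5c 5c 5c 5c 71 d5) = fc29
m2: inner = H(05 36 36 36 36 76) = 71 e2; tag = H(6f 5c 5c 5c 5c 71 e2) = 0929
m3: inner = H(05 36 36 36 36 7a) = 71 e6; tag = H(6f 5c 5c 5c 5c 71 e6) = 0d29 ← matches
m4: inner = H(05 36 36 36 36 a9) = 71 15; tag = H(6f 5c 5c 5c 5c 71 15) = 3c29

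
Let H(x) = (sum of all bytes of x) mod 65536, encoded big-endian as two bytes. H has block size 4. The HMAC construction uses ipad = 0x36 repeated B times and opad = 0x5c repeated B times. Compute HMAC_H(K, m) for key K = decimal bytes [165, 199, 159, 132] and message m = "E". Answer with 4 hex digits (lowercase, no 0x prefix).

0356

Key decimal bytes [165, 199, 159, 132] = a5 c7 9f 84 is exactly B = 4 bytes: K' = a5 c7 9f 84.
K' ⊕ ipad = 93 f1 a9 b2.  K' ⊕ opad = f9 9b c3 d8.
Inner input = (K'⊕ipad) ∥ m = 93 f1 a9 b2 ∥ 45.
Inner hash: sum = 147+241+169+178+69 = 804 → 03 24.
Outer input = (K'⊕opad) ∥ inner = f9 9b c3 d8 ∥ 03 24.
Outer hash (tag): sum = 249+155+195+216+3+36 = 854 → 03 56.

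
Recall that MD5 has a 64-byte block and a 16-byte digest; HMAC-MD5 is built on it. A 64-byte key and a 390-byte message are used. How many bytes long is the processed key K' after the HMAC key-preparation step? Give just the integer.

64

Key is 64 ≤ 64 bytes, zero-padded: |K'| = 64.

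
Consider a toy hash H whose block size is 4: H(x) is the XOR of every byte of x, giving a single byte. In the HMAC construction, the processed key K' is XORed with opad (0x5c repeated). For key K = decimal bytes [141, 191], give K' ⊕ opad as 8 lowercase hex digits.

d1e35c5c

Key decimal bytes [141, 191] = 8d bf is 2 bytes ≤ B = 4; zero-pad to 4 bytes: K' = 8d bf 00 00.
XOR each byte with 0x5c: 8d⊕5c=d1, bf⊕5c=e3, 00⊕5c=5c, 00⊕5c=5c.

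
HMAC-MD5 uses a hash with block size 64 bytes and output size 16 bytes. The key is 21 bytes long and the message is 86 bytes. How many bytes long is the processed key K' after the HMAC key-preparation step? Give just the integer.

Key is 21 ≤ 64 bytes, zero-padded: |K'| = 64.

64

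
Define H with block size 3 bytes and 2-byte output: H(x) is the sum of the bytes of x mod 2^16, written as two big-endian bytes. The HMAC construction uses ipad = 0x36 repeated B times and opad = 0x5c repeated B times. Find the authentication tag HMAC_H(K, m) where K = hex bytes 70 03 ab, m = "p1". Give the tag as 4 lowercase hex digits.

023c

Key hex bytes 70 03 ab is exactly B = 3 bytes: K' = 70 03 ab.
K' ⊕ ipad = 46 35 9d.  K' ⊕ opad = 2c 5f f7.
Inner input = (K'⊕ipad) ∥ m = 46 35 9d ∥ 70 31.
Inner hash: sum = 70+53+157+112+49 = 441 → 01 b9.
Outer input = (K'⊕opad) ∥ inner = 2c 5f f7 ∥ 01 b9.
Outer hash (tag): sum = 44+95+247+1+185 = 572 → 02 3c.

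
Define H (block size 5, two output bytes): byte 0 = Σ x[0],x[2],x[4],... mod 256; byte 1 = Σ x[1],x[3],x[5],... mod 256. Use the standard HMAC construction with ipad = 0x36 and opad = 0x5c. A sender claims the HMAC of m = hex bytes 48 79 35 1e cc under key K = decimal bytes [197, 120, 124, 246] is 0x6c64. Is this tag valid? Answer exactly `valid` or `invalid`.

invalid

Key decimal bytes [197, 120, 124, 246] = c5 78 7c f6 is 4 bytes ≤ B = 5; zero-pad to 5 bytes: K' = c5 78 7c f6 00.
K' ⊕ ipad = f3 4e 4a c0 36; K' ⊕ opad = 99 24 20 aa 5c.
Inner hash: even-index sum = 522 mod 256 = 10; odd-index sum = 599 mod 256 = 87 → 0a 57.
Outer hash (recomputed tag): even-index sum = 364 mod 256 = 108; odd-index sum = 216 mod 256 = 216 → 6c d8.
Recomputed tag = 6cd8; claimed = 6c64 → mismatch.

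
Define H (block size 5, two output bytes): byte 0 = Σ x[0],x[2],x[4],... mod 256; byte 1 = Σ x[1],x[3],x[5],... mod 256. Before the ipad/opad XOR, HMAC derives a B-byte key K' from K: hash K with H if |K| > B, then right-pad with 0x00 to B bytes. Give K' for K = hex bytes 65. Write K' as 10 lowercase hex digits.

Key hex bytes 65 is 1 byte ≤ B = 5; zero-pad to 5 bytes: K' = 65 00 00 00 00.

6500000000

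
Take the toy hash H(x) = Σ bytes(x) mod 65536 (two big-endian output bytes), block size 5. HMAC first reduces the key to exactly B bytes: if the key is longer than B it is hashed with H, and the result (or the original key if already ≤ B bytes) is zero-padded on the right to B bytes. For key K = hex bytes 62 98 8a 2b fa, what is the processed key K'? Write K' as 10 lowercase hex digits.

Key hex bytes 62 98 8a 2b fa is exactly B = 5 bytes: K' = 62 98 8a 2b fa.

62988a2bfa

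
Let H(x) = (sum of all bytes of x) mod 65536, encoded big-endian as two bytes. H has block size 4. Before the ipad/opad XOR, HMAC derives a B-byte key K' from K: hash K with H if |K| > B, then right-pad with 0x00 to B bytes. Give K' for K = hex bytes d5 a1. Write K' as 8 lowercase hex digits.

d5a10000

Key hex bytes d5 a1 is 2 bytes ≤ B = 4; zero-pad to 4 bytes: K' = d5 a1 00 00.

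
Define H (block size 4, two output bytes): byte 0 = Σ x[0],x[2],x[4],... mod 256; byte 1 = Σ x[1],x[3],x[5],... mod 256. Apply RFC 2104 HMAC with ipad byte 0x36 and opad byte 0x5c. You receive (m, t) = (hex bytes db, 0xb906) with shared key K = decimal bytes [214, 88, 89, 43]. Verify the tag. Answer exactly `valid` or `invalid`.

Key decimal bytes [214, 88, 89, 43] = d6 58 59 2b is exactly B = 4 bytes: K' = d6 58 59 2b.
K' ⊕ ipad = e0 6e 6f 1d; K' ⊕ opad = 8a 04 05 77.
Inner hash: even-index sum = 554 mod 256 = 42; odd-index sum = 139 mod 256 = 139 → 2a 8b.
Outer hash (recomputed tag): even-index sum = 185 mod 256 = 185; odd-index sum = 262 mod 256 = 6 → b9 06.
Recomputed tag = b906; claimed = b906 → match.

valid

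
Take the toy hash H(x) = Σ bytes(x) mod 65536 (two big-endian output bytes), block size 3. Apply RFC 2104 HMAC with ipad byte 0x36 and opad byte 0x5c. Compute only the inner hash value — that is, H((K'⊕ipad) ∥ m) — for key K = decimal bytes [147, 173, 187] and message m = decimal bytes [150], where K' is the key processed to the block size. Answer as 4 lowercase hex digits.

0263

Key decimal bytes [147, 173, 187] = 93 ad bb is exactly B = 3 bytes: K' = 93 ad bb.
K' ⊕ ipad = a5 9b 8d.
Inner input = a5 9b 8d ∥ 96.
Inner hash: sum = 165+155+141+150 = 611 → 02 63.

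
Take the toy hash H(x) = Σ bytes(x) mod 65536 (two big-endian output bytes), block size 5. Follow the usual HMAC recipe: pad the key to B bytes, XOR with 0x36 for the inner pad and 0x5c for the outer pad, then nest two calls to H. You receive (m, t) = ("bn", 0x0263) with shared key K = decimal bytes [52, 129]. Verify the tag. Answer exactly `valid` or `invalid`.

Key decimal bytes [52, 129] = 34 81 is 2 bytes ≤ B = 5; zero-pad to 5 bytes: K' = 34 81 00 00 00.
K' ⊕ ipad = 02 b7 36 36 36; K' ⊕ opad = 68 dd 5c 5c 5c.
Inner hash: sum = 2+183+54+54+54+98+110 = 555 → 02 2b.
Outer hash (recomputed tag): sum = 104+221+92+92+92+2+43 = 646 → 02 86.
Recomputed tag = 0286; claimed = 0263 → mismatch.

invalid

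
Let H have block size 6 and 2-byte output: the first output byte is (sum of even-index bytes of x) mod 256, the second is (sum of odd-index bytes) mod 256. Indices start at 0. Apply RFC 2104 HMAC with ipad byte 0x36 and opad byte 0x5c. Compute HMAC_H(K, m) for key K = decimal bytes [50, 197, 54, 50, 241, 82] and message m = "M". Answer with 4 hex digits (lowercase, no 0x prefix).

Key decimal bytes [50, 197, 54, 50, 241, 82] = 32 c5 36 32 f1 52 is exactly B = 6 bytes: K' = 32 c5 36 32 f1 52.
K' ⊕ ipad = 04 f3 00 04 c7 64.  K' ⊕ opad = 6e 99 6a 6e ad 0e.
Inner input = (K'⊕ipad) ∥ m = 04 f3 00 04 c7 64 ∥ 4d.
Inner hash: even-index sum = 280 mod 256 = 24; odd-index sum = 347 mod 256 = 91 → 18 5b.
Outer input = (K'⊕opad) ∥ inner = 6e 99 6a 6e ad 0e ∥ 18 5b.
Outer hash (tag): even-index sum = 413 mod 256 = 157; odd-index sum = 368 mod 256 = 112 → 9d 70.

9d70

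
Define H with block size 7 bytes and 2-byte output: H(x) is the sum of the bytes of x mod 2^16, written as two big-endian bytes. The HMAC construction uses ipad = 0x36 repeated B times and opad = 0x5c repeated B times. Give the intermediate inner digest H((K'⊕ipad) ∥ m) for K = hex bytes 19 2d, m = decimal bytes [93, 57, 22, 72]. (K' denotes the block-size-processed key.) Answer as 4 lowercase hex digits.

024c

Key hex bytes 19 2d is 2 bytes ≤ B = 7; zero-pad to 7 bytes: K' = 19 2d 00 00 00 00 00.
K' ⊕ ipad = 2f 1b 36 36 36 36 36.
Inner input = 2f 1b 36 36 36 36 36 ∥ 5d 39 16 48.
Inner hash: sum = 47+27+54+54+54+54+54+93+57+22+72 = 588 → 02 4c.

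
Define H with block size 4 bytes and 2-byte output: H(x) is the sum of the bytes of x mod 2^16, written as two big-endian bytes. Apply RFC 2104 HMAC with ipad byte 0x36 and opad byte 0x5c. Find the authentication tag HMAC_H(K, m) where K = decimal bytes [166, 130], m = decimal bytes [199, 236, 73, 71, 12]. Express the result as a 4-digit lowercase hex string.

Key decimal bytes [166, 130] = a6 82 is 2 bytes ≤ B = 4; zero-pad to 4 bytes: K' = a6 82 00 00.
K' ⊕ ipad = 90 b4 36 36.  K' ⊕ opad = fa de 5c 5c.
Inner input = (K'⊕ipad) ∥ m = 90 b4 36 36 ∥ c7 ec 49 47 0c.
Inner hash: sum = 144+180+54+54+199+236+73+71+12 = 1023 → 03 ff.
Outer input = (K'⊕opad) ∥ inner = fa de 5c 5c ∥ 03 ff.
Outer hash (tag): sum = 250+222+92+92+3+255 = 914 → 03 92.

0392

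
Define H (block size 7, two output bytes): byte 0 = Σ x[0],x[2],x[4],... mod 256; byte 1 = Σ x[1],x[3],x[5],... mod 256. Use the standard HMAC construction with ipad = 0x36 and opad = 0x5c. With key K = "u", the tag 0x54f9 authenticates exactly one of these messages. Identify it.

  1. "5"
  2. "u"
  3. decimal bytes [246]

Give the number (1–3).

Key "u" = 75 is 1 byte ≤ B = 7; zero-pad to 7 bytes: K' = 75 00 00 00 00 00 00.
K' ⊕ ipad = 43 36 36 36 36 36 36; K' ⊕ opad = 29 5c 5c 5c 5c 5c 5c.
m1: inner = H(43 36 36 36 36 36 36 35) = e5 d7; tag = H(29 5c 5c 5c 5c 5c 5c e5 d7) = 14f9
m2: inner = H(43 36 36 36 36 36 36 75) = e5 17; tag = H(29 5c 5c 5c 5c 5c 5c e5 17) = 54f9 ← matches
m3: inner = H(43 36 36 36 36 36 36 f6) = e5 98; tag = H(29 5c 5c 5c 5c 5c 5c e5 98) = d5f9

2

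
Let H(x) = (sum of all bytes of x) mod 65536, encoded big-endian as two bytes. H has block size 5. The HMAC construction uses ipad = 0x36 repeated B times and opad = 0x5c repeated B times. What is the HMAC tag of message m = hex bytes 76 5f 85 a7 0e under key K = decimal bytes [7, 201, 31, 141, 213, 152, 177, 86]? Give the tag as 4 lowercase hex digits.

02ce

Key decimal bytes [7, 201, 31, 141, 213, 152, 177, 86] = 07 c9 1f 8d d5 98 b1 56 is 8 bytes > B = 5, so hash it first: H(key) = 03 f0, then zero-pad to 5 bytes: K' = 03 f0 00 00 00.
K' ⊕ ipad = 35 c6 36 36 36.  K' ⊕ opad = 5f ac 5c 5c 5c.
Inner input = (K'⊕ipad) ∥ m = 35 c6 36 36 36 ∥ 76 5f 85 a7 0e.
Inner hash: sum = 53+198+54+54+54+118+95+133+167+14 = 940 → 03 ac.
Outer input = (K'⊕opad) ∥ inner = 5f ac 5c 5c 5c ∥ 03 ac.
Outer hash (tag): sum = 95+172+92+92+92+3+172 = 718 → 02 ce.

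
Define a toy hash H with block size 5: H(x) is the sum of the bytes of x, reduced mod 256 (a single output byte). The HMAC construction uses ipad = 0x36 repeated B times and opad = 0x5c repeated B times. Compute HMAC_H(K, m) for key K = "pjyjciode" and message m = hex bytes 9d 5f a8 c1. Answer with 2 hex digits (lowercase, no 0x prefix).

Key "pjyjciode" = 70 6a 79 6a 63 69 6f 64 65 is 9 bytes > B = 5, so hash it first: H(key) = c1, then zero-pad to 5 bytes: K' = c1 00 00 00 00.
K' ⊕ ipad = f7 36 36 36 36.  K' ⊕ opad = 9d 5c 5c 5c 5c.
Inner input = (K'⊕ipad) ∥ m = f7 36 36 36 36 ∥ 9d 5f a8 c1.
Inner hash: sum = 247+54+54+54+54+157+95+168+193 = 1076; mod 256 = 52 → 34.
Outer input = (K'⊕opad) ∥ inner = 9d 5c 5c 5c 5c ∥ 34.
Outer hash (tag): sum = 157+92+92+92+92+52 = 577; mod 256 = 65 → 41.

41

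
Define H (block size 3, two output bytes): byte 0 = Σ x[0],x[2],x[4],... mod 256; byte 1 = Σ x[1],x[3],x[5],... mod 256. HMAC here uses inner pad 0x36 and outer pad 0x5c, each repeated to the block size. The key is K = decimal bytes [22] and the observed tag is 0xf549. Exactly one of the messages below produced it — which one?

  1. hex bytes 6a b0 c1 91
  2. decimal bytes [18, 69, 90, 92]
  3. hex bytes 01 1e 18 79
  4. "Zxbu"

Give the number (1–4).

Key decimal bytes [22] = 16 is 1 byte ≤ B = 3; zero-pad to 3 bytes: K' = 16 00 00.
K' ⊕ ipad = 20 36 36; K' ⊕ opad = 4a 5c 5c.
m1: inner = H(20 36 36 6a b0 c1 91) = 97 61; tag = H(4a 5c 5c 97 61) = 07f3
m2: inner = H(20 36 36 12 45 5a 5c) = f7 a2; tag = H(4a 5c 5c f7 a2) = 4853
m3: inner = H(20 36 36 01 1e 18 79) = ed 4f; tag = H(4a 5c 5c ed 4f) = f549 ← matches
m4: inner = H(20 36 36 5a 78 62 75) = 43 f2; tag = H(4a 5c 5c 43 f2) = 989f

3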